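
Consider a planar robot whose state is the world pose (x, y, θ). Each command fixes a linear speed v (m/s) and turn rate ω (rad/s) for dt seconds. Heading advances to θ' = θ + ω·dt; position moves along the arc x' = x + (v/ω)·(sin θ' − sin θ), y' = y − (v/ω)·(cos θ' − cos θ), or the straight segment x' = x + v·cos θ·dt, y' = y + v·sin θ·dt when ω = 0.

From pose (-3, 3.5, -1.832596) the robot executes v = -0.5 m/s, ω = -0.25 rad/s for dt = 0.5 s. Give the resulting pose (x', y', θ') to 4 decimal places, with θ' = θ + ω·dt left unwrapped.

θ' = -1.8326 + -0.25·0.5 = -1.9576
R = v/ω = -0.5/-0.25 = 2.0000
x' = -3 + 2.0000·(sin -1.9576 − sin -1.8326) = -2.9204
y' = 3.5 − 2.0000·(cos -1.9576 − cos -1.8326) = 3.7368

(-2.9204, 3.7368, -1.9576)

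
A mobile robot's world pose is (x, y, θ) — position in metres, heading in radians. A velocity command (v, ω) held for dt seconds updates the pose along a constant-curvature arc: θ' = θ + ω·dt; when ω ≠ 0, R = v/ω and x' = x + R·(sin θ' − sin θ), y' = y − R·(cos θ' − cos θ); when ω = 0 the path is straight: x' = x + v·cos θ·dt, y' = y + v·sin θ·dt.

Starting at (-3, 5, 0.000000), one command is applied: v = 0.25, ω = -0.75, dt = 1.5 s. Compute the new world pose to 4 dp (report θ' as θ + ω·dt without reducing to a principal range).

θ' = 0.0000 + -0.75·1.5 = -1.1250
R = v/ω = 0.25/-0.75 = -0.3333
x' = -3 + -0.3333·(sin -1.1250 − sin 0.0000) = -2.6992
y' = 5 − -0.3333·(cos -1.1250 − cos 0.0000) = 4.8104

(-2.6992, 4.8104, -1.1250)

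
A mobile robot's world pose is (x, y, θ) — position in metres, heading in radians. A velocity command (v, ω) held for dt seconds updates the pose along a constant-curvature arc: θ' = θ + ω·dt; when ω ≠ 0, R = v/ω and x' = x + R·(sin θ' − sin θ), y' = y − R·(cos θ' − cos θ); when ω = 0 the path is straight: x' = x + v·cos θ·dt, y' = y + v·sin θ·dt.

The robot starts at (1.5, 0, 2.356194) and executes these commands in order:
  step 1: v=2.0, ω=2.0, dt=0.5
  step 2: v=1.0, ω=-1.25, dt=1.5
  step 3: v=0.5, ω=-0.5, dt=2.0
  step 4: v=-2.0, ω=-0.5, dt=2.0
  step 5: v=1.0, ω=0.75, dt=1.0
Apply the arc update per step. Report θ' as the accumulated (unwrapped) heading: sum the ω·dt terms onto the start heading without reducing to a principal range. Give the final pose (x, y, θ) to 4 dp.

(-2.7222, 1.8523, 0.2312)

step 1: θ'=3.3562 (R=1.0000) → pose (0.5799, 0.2700, 3.3562)
step 2: θ'=1.4812 (R=-0.8000) → pose (-0.3872, 1.1232, 1.4812)
step 3: θ'=0.4812 (R=-1.0000) → pose (0.1459, 1.9202, 0.4812)
step 4: θ'=-0.5188 (R=4.0000) → pose (-3.6888, 1.9923, -0.5188)
step 5: θ'=0.2312 (R=1.3333) → pose (-2.7222, 1.8523, 0.2312)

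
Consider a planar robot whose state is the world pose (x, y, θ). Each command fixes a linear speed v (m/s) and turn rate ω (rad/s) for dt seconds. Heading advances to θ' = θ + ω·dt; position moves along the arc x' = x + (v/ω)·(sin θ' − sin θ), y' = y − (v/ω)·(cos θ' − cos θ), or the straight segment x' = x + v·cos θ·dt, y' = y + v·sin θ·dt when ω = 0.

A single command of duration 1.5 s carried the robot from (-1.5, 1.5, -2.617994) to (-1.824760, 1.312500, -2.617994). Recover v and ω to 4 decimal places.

Δθ = -2.617994 − -2.617994 = 0.000000
ω = Δθ/dt = 0.000000/1.5 = 0.0000
ω = 0 → v = (Δx·cos θ + Δy·sin θ)/dt = 0.2500

v = 0.2500, ω = 0.0000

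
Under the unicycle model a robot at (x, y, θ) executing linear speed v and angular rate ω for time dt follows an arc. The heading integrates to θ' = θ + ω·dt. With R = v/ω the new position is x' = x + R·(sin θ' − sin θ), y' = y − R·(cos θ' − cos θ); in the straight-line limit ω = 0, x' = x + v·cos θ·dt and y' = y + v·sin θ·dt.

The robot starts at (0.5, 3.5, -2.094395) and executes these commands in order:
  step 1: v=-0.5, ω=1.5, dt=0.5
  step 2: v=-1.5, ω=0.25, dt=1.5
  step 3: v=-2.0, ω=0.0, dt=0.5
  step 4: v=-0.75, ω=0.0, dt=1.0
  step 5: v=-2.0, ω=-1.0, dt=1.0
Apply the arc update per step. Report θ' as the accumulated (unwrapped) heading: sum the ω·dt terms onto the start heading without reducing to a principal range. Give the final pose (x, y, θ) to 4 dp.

step 1: θ'=-1.3444 (R=-0.3333) → pose (0.5362, 3.7415, -1.3444)
step 2: θ'=-0.9694 (R=-6.0000) → pose (-0.3635, 5.7894, -0.9694)
step 3: θ'=-0.9694 (straight) → pose (-0.9293, 6.6140, -0.9694)
step 4: θ'=-0.9694 (straight) → pose (-1.3536, 7.2324, -0.9694)
step 5: θ'=-1.9694 (R=2.0000) → pose (-1.5477, 9.1403, -1.9694)

(-1.5477, 9.1403, -1.9694)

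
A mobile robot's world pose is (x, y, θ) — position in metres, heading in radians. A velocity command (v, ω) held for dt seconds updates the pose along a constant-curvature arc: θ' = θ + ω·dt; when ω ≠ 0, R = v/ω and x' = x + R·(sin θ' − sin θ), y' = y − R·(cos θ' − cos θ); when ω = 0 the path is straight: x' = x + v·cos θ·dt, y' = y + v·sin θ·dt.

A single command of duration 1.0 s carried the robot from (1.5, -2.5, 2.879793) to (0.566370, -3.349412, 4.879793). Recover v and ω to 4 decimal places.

Δθ = 4.879793 − 2.879793 = 2.000000
ω = Δθ/dt = 2.000000/1.0 = 2.0000
R = Δx/(sin θ' − sin θ) = 0.7500
v = R·ω = 0.7500·2.0000 = 1.5000

v = 1.5000, ω = 2.0000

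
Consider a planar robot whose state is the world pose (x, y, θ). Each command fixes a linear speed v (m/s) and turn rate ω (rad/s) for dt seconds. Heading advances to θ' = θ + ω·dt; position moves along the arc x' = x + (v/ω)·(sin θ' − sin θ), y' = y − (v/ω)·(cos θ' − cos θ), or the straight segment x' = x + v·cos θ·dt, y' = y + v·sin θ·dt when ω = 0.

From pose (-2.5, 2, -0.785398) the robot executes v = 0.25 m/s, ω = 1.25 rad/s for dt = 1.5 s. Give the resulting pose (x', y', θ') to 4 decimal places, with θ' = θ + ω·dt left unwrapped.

θ' = -0.7854 + 1.25·1.5 = 1.0896
R = v/ω = 0.25/1.25 = 0.2000
x' = -2.5 + 0.2000·(sin 1.0896 − sin -0.7854) = -2.1813
y' = 2 − 0.2000·(cos 1.0896 − cos -0.7854) = 2.0489

(-2.1813, 2.0489, 1.0896)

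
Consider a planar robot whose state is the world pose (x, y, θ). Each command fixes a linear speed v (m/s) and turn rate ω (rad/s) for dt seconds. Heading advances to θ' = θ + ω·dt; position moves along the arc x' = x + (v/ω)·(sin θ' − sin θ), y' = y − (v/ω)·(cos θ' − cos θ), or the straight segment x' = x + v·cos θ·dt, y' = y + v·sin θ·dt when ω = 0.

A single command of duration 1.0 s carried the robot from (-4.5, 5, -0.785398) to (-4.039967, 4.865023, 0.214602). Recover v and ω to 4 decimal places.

v = 0.5000, ω = 1.0000

Δθ = 0.214602 − -0.785398 = 1.000000
ω = Δθ/dt = 1.000000/1.0 = 1.0000
R = Δx/(sin θ' − sin θ) = 0.5000
v = R·ω = 0.5000·1.0000 = 0.5000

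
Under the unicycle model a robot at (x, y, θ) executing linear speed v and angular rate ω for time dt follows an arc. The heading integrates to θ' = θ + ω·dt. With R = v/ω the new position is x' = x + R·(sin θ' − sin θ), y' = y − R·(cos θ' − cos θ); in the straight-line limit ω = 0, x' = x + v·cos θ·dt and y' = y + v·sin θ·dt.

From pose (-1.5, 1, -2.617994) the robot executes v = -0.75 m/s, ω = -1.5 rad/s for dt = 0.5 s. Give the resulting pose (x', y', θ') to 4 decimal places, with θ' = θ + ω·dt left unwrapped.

θ' = -2.6180 + -1.5·0.5 = -3.3680
R = v/ω = -0.75/-1.5 = 0.5000
x' = -1.5 + 0.5000·(sin -3.3680 − sin -2.6180) = -1.1378
y' = 1 − 0.5000·(cos -3.3680 − cos -2.6180) = 1.0542

(-1.1378, 1.0542, -3.3680)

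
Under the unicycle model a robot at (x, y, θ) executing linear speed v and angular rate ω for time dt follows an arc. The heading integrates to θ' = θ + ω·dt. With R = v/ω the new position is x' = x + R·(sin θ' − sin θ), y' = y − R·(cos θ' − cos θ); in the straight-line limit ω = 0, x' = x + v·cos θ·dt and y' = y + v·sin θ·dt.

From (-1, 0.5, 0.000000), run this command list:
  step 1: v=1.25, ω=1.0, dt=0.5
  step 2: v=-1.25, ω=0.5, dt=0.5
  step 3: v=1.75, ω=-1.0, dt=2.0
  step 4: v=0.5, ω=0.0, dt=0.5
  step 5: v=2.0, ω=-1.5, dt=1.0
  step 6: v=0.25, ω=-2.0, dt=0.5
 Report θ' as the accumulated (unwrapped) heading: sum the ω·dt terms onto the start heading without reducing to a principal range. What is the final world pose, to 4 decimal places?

step 1: θ'=0.5000 (R=1.2500) → pose (-0.4007, 0.6530, 0.5000)
step 2: θ'=0.7500 (R=-2.5000) → pose (-0.9063, 0.2883, 0.7500)
step 3: θ'=-1.2500 (R=-1.7500) → pose (1.9473, -0.4404, -1.2500)
step 4: θ'=-1.2500 (straight) → pose (2.0262, -0.6776, -1.2500)
step 5: θ'=-2.7500 (R=-1.3333) → pose (1.2697, -2.3304, -2.7500)
step 6: θ'=-3.7500 (R=-0.1250) → pose (1.1506, -2.3175, -3.7500)

(1.1506, -2.3175, -3.7500)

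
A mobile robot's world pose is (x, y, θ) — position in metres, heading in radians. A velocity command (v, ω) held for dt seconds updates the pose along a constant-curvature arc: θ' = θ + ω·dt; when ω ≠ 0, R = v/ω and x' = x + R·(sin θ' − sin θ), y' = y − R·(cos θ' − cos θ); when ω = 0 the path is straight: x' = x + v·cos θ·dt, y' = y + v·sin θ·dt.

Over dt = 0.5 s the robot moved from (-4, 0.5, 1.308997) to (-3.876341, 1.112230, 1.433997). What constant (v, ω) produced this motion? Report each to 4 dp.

Δθ = 1.433997 − 1.308997 = 0.125000
ω = Δθ/dt = 0.125000/0.5 = 0.2500
R = −Δy/(cos θ' − cos θ) = 5.0000
v = R·ω = 5.0000·0.2500 = 1.2500

v = 1.2500, ω = 0.2500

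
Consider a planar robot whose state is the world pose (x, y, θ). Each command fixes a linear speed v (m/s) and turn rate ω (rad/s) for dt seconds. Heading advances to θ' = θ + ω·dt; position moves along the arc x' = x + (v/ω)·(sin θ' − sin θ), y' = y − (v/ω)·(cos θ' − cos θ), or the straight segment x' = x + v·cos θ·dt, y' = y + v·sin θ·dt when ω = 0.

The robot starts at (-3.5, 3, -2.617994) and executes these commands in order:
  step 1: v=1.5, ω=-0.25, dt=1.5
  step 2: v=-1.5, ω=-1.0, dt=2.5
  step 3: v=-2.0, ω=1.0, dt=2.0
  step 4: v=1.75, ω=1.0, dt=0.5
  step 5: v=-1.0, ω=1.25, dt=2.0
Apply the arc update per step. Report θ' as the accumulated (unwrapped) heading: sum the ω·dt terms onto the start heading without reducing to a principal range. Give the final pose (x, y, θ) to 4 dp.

step 1: θ'=-2.9930 (R=-6.0000) → pose (-5.6117, 2.2623, -2.9930)
step 2: θ'=-5.4930 (R=1.5000) → pose (-4.3239, -0.2768, -5.4930)
step 3: θ'=-3.4930 (R=-2.0000) → pose (-3.5913, -3.5620, -3.4930)
step 4: θ'=-2.9930 (R=1.7500) → pose (-4.4528, -3.4743, -2.9930)
step 5: θ'=-0.4930 (R=-0.8000) → pose (-4.1926, -1.9784, -0.4930)

(-4.1926, -1.9784, -0.4930)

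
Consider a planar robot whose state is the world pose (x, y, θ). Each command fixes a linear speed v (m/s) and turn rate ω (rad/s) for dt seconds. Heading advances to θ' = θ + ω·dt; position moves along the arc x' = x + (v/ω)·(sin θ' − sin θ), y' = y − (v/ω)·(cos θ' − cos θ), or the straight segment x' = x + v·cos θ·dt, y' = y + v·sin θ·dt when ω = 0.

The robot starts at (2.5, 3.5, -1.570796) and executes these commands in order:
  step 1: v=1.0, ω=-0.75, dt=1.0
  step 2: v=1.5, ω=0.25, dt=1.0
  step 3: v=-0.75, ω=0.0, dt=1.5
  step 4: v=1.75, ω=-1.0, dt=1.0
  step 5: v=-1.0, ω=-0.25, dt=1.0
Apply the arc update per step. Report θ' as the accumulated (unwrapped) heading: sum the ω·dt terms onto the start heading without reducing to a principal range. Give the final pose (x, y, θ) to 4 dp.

step 1: θ'=-2.3208 (R=-1.3333) → pose (2.1423, 2.5911, -2.3208)
step 2: θ'=-2.0708 (R=6.0000) → pose (1.2669, 1.3779, -2.0708)
step 3: θ'=-2.0708 (straight) → pose (1.8062, 2.3651, -2.0708)
step 4: θ'=-3.0708 (R=-1.7500) → pose (0.3943, 1.4585, -3.0708)
step 5: θ'=-3.3208 (R=4.0000) → pose (1.3902, 1.4045, -3.3208)

(1.3902, 1.4045, -3.3208)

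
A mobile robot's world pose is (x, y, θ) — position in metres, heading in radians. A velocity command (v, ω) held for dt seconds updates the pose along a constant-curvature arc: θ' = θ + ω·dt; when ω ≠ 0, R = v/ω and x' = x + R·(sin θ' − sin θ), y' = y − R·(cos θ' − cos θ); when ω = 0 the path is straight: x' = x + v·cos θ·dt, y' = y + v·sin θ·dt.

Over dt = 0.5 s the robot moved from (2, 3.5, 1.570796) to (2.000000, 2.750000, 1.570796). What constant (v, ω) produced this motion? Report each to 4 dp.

v = -1.5000, ω = 0.0000

Δθ = 1.570796 − 1.570796 = 0.000000
ω = Δθ/dt = 0.000000/0.5 = 0.0000
ω = 0 → v = (Δx·cos θ + Δy·sin θ)/dt = -1.5000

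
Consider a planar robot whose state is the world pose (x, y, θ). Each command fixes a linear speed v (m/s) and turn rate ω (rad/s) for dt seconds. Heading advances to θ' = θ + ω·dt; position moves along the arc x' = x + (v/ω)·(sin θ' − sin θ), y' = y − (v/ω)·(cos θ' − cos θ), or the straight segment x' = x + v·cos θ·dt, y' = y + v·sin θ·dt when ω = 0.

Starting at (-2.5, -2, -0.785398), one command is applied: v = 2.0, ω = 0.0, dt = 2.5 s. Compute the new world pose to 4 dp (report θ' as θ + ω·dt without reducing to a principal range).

θ' = -0.7854 + 0.0·2.5 = -0.7854
ω = 0 → straight: x' = -2.5 + 2.0·cos(-0.7854)·2.5 = 1.0355
y' = -2 + 2.0·sin(-0.7854)·2.5 = -5.5355

(1.0355, -5.5355, -0.7854)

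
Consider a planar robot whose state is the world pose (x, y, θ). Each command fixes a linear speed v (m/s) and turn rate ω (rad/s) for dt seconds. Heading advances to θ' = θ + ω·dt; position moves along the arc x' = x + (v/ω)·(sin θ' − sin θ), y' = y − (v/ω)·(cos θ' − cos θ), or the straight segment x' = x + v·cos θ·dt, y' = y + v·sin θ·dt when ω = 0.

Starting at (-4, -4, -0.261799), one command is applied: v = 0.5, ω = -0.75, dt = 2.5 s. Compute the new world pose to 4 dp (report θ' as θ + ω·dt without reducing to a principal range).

(-3.6098, -5.0015, -2.1368)

θ' = -0.2618 + -0.75·2.5 = -2.1368
R = v/ω = 0.5/-0.75 = -0.6667
x' = -4 + -0.6667·(sin -2.1368 − sin -0.2618) = -3.6098
y' = -4 − -0.6667·(cos -2.1368 − cos -0.2618) = -5.0015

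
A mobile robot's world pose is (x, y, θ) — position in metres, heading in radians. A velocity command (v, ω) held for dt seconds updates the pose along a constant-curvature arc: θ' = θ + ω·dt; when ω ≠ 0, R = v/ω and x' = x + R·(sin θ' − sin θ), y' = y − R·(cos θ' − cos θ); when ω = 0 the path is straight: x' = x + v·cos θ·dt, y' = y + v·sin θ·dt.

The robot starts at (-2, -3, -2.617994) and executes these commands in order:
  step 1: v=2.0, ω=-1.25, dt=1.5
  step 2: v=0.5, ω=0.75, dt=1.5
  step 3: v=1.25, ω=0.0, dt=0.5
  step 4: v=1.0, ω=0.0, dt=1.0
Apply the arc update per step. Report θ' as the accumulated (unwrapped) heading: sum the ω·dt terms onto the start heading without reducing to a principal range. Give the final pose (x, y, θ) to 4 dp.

step 1: θ'=-4.4930 (R=-1.6000) → pose (-4.3616, -1.9626, -4.4930)
step 2: θ'=-3.3680 (R=0.6667) → pose (-4.8627, -1.4580, -3.3680)
step 3: θ'=-3.3680 (straight) → pose (-5.4717, -1.3177, -3.3680)
step 4: θ'=-3.3680 (straight) → pose (-6.4462, -1.0933, -3.3680)

(-6.4462, -1.0933, -3.3680)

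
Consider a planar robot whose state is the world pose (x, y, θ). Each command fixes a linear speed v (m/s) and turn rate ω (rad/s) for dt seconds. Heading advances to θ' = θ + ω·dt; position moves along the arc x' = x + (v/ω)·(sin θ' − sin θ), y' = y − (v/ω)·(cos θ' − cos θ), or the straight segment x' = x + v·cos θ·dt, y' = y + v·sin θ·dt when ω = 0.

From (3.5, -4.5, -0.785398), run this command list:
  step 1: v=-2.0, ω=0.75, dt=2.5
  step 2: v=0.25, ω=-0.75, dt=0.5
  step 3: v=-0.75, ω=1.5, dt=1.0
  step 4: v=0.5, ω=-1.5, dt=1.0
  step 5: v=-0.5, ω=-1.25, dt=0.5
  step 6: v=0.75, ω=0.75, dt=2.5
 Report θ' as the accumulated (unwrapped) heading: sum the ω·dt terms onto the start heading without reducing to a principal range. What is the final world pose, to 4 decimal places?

step 1: θ'=1.0896 (R=-2.6667) → pose (-0.7495, -5.1514, 1.0896)
step 2: θ'=0.7146 (R=-0.3333) → pose (-0.6724, -5.0539, 0.7146)
step 3: θ'=2.2146 (R=-0.5000) → pose (-0.7447, -5.7317, 2.2146)
step 4: θ'=0.7146 (R=-0.3333) → pose (-0.6965, -5.2798, 0.7146)
step 5: θ'=0.0896 (R=0.4000) → pose (-0.9228, -5.3761, 0.0896)
step 6: θ'=1.9646 (R=1.0000) → pose (-0.0889, -3.9964, 1.9646)

(-0.0889, -3.9964, 1.9646)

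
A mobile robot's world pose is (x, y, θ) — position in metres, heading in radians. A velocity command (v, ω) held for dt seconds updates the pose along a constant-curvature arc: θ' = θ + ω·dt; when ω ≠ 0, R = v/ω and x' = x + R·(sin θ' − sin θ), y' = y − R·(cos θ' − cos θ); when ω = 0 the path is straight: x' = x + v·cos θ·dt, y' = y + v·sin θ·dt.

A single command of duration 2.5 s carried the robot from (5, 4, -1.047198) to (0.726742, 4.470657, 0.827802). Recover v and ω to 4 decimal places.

v = -2.0000, ω = 0.7500

Δθ = 0.827802 − -1.047198 = 1.875000
ω = Δθ/dt = 1.875000/2.5 = 0.7500
R = Δx/(sin θ' − sin θ) = -2.6667
v = R·ω = -2.6667·0.7500 = -2.0000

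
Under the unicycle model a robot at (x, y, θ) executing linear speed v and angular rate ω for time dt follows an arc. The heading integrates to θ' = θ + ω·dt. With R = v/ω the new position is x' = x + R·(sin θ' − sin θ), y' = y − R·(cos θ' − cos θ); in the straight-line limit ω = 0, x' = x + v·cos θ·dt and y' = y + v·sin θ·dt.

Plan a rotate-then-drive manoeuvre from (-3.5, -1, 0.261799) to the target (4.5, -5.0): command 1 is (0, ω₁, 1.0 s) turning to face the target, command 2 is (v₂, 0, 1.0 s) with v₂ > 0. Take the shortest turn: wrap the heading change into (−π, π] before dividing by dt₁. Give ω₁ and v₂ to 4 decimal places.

ω₁ = -0.7254, v₂ = 8.9443

heading to target = atan2(-5−-1, 4.5−-3.5) = -0.4636
Δθ = wrap(-0.4636 − 0.2618) = -0.7254; ω₁ = Δθ/dt₁ = -0.7254
distance = √((4.5−-3.5)² + (-5−-1)²) = 8.9443; v₂ = distance/dt₂ = 8.9443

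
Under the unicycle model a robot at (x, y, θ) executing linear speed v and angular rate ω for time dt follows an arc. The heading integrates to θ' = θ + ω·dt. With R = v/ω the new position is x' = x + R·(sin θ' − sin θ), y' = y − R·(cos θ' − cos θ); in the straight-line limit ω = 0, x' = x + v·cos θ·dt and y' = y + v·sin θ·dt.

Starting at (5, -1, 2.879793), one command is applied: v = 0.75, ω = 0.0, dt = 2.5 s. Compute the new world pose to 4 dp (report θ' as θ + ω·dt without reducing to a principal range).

θ' = 2.8798 + 0.0·2.5 = 2.8798
ω = 0 → straight: x' = 5 + 0.75·cos(2.8798)·2.5 = 3.1889
y' = -1 + 0.75·sin(2.8798)·2.5 = -0.5147

(3.1889, -0.5147, 2.8798)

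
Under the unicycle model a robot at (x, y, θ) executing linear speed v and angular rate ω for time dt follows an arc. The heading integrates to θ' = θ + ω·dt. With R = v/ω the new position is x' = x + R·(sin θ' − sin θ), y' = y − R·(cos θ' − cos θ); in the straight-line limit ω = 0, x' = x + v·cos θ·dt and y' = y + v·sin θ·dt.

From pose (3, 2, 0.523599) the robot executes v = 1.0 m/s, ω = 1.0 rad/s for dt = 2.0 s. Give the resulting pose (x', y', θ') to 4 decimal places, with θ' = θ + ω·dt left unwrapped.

(3.0794, 3.6811, 2.5236)

θ' = 0.5236 + 1.0·2.0 = 2.5236
R = v/ω = 1.0/1.0 = 1.0000
x' = 3 + 1.0000·(sin 2.5236 − sin 0.5236) = 3.0794
y' = 2 − 1.0000·(cos 2.5236 − cos 0.5236) = 3.6811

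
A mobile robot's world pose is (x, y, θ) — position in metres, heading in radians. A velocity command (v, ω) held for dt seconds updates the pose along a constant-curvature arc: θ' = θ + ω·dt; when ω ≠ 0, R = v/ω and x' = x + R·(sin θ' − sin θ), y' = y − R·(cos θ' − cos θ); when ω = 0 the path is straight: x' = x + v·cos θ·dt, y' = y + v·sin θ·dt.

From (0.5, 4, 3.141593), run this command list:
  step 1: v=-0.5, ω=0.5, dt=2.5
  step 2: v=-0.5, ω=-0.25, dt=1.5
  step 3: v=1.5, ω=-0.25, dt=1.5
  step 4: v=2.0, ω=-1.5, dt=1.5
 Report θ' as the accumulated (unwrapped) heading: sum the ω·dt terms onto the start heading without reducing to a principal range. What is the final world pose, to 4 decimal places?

(-1.8681, 5.3243, 1.3916)

step 1: θ'=4.3916 (R=-1.0000) → pose (1.4490, 4.6847, 4.3916)
step 2: θ'=4.0166 (R=2.0000) → pose (1.8119, 5.3360, 4.0166)
step 3: θ'=3.6416 (R=-6.0000) → pose (0.0832, 3.9165, 3.6416)
step 4: θ'=1.3916 (R=-1.3333) → pose (-1.8681, 5.3243, 1.3916)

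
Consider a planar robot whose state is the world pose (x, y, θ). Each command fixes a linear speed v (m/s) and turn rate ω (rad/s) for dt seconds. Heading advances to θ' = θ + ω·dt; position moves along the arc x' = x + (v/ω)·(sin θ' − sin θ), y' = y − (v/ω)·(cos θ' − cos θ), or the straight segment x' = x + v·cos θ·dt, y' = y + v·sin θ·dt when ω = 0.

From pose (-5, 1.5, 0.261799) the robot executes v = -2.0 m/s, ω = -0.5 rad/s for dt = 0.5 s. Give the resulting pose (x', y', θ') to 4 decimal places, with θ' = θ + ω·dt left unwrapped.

(-5.9881, 1.3640, 0.0118)

θ' = 0.2618 + -0.5·0.5 = 0.0118
R = v/ω = -2.0/-0.5 = 4.0000
x' = -5 + 4.0000·(sin 0.0118 − sin 0.2618) = -5.9881
y' = 1.5 − 4.0000·(cos 0.0118 − cos 0.2618) = 1.3640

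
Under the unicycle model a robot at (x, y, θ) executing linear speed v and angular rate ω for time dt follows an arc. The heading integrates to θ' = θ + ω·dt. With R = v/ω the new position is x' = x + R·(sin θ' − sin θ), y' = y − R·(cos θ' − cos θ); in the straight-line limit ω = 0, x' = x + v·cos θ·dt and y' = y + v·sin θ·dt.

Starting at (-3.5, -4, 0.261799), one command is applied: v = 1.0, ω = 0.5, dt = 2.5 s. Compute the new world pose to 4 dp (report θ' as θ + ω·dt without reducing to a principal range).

θ' = 0.2618 + 0.5·2.5 = 1.5118
R = v/ω = 1.0/0.5 = 2.0000
x' = -3.5 + 2.0000·(sin 1.5118 − sin 0.2618) = -2.0211
y' = -4 − 2.0000·(cos 1.5118 − cos 0.2618) = -2.1861

(-2.0211, -2.1861, 1.5118)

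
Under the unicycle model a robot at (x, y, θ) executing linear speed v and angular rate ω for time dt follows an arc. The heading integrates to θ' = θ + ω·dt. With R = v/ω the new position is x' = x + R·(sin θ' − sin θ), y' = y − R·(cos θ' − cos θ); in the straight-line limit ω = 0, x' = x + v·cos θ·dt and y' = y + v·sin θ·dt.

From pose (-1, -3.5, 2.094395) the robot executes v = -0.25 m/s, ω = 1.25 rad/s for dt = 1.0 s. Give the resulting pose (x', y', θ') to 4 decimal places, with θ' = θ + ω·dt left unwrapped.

θ' = 2.0944 + 1.25·1.0 = 3.3444
R = v/ω = -0.25/1.25 = -0.2000
x' = -1 + -0.2000·(sin 3.3444 − sin 2.0944) = -0.7865
y' = -3.5 − -0.2000·(cos 3.3444 − cos 2.0944) = -3.5959

(-0.7865, -3.5959, 3.3444)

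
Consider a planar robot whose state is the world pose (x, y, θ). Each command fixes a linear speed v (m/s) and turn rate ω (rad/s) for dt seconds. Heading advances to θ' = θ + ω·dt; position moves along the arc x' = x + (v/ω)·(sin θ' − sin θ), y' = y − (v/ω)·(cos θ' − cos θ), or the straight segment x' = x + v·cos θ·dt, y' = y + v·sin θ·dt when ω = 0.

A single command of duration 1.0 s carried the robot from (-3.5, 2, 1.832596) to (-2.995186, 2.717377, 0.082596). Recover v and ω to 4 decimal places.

v = 1.0000, ω = -1.7500

Δθ = 0.082596 − 1.832596 = -1.750000
ω = Δθ/dt = -1.750000/1.0 = -1.7500
R = −Δy/(cos θ' − cos θ) = -0.5714
v = R·ω = -0.5714·-1.7500 = 1.0000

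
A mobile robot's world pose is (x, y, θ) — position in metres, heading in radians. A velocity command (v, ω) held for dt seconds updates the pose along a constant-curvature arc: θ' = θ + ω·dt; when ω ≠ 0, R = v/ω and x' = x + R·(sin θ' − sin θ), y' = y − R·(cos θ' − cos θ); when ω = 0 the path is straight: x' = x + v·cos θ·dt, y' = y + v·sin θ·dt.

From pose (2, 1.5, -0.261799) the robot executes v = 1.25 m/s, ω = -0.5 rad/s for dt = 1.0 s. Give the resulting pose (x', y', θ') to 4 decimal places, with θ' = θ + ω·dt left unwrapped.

(3.0785, 0.8942, -0.7618)

θ' = -0.2618 + -0.5·1.0 = -0.7618
R = v/ω = 1.25/-0.5 = -2.5000
x' = 2 + -2.5000·(sin -0.7618 − sin -0.2618) = 3.0785
y' = 1.5 − -2.5000·(cos -0.7618 − cos -0.2618) = 0.8942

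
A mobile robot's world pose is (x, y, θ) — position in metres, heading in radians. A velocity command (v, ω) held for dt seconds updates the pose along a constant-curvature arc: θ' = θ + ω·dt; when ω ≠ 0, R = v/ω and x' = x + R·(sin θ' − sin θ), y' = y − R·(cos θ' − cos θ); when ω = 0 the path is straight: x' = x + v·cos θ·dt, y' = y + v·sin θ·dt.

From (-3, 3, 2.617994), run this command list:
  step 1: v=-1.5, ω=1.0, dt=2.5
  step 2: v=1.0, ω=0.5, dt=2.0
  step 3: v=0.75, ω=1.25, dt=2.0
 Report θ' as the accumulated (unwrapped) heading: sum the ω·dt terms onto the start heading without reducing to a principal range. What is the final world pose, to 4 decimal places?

(1.1690, 4.7142, 8.6180)

step 1: θ'=5.1180 (R=-1.5000) → pose (-0.8717, 4.8909, 5.1180)
step 2: θ'=6.1180 (R=2.0000) → pose (0.6371, 3.7073, 6.1180)
step 3: θ'=8.6180 (R=0.6000) → pose (1.1690, 4.7142, 8.6180)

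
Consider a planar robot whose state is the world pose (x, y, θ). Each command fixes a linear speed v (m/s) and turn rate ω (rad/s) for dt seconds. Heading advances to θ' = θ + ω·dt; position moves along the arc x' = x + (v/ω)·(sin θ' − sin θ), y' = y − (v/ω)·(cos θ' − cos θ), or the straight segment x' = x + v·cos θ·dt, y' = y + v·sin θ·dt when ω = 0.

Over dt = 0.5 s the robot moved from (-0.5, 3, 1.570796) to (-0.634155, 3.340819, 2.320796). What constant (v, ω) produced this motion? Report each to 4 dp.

Δθ = 2.320796 − 1.570796 = 0.750000
ω = Δθ/dt = 0.750000/0.5 = 1.5000
R = −Δy/(cos θ' − cos θ) = 0.5000
v = R·ω = 0.5000·1.5000 = 0.7500

v = 0.7500, ω = 1.5000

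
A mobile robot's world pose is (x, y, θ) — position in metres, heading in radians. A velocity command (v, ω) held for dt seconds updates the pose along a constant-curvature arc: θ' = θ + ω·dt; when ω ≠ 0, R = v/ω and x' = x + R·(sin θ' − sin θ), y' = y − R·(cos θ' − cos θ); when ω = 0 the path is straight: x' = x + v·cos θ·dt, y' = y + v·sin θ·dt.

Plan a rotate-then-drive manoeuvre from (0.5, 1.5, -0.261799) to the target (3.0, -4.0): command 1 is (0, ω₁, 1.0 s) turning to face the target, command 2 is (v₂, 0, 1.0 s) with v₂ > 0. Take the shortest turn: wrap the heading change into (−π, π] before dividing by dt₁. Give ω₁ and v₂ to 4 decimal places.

heading to target = atan2(-4−1.5, 3−0.5) = -1.1442
Δθ = wrap(-1.1442 − -0.2618) = -0.8824; ω₁ = Δθ/dt₁ = -0.8824
distance = √((3−0.5)² + (-4−1.5)²) = 6.0415; v₂ = distance/dt₂ = 6.0415

ω₁ = -0.8824, v₂ = 6.0415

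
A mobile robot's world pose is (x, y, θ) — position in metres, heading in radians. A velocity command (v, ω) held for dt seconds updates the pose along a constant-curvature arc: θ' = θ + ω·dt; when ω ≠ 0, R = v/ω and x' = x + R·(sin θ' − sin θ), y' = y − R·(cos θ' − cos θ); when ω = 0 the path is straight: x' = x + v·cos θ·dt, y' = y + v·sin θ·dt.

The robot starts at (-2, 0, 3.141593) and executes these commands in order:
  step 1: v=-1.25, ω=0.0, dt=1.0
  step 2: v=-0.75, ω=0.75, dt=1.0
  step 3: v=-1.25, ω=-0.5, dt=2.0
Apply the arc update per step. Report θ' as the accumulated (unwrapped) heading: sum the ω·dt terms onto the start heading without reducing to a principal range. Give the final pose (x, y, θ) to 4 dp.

step 1: θ'=3.1416 (straight) → pose (-0.7500, 0.0000, 3.1416)
step 2: θ'=3.8916 (R=-1.0000) → pose (-0.0684, 0.2683, 3.8916)
step 3: θ'=2.8916 (R=2.5000) → pose (2.2542, 0.8614, 2.8916)

(2.2542, 0.8614, 2.8916)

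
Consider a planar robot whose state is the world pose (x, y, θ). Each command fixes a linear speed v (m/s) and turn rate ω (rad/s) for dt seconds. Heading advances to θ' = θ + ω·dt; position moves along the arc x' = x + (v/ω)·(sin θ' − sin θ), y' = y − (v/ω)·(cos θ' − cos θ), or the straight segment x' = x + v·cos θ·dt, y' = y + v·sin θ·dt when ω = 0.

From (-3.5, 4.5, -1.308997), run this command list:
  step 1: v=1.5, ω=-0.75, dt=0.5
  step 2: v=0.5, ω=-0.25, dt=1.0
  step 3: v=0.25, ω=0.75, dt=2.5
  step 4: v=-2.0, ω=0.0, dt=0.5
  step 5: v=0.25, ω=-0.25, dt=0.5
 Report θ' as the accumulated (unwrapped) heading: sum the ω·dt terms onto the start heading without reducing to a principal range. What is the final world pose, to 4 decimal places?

(-4.1447, 2.8645, -0.1840)

step 1: θ'=-1.6840 (R=-2.0000) → pose (-3.4447, 3.7564, -1.6840)
step 2: θ'=-1.9340 (R=-2.0000) → pose (-3.5623, 3.2718, -1.9340)
step 3: θ'=-0.0590 (R=0.3333) → pose (-3.2704, 2.8207, -0.0590)
step 4: θ'=-0.0590 (straight) → pose (-4.2686, 2.8796, -0.0590)
step 5: θ'=-0.1840 (R=-1.0000) → pose (-4.1447, 2.8645, -0.1840)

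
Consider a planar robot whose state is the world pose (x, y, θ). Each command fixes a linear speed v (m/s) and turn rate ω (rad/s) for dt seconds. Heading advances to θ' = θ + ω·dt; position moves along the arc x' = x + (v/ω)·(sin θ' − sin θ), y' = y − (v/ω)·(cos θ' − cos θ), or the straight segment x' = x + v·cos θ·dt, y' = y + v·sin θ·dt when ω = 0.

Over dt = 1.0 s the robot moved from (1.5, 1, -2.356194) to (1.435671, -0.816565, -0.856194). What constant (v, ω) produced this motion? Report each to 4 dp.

Δθ = -0.856194 − -2.356194 = 1.500000
ω = Δθ/dt = 1.500000/1.0 = 1.5000
R = −Δy/(cos θ' − cos θ) = 1.3333
v = R·ω = 1.3333·1.5000 = 2.0000

v = 2.0000, ω = 1.5000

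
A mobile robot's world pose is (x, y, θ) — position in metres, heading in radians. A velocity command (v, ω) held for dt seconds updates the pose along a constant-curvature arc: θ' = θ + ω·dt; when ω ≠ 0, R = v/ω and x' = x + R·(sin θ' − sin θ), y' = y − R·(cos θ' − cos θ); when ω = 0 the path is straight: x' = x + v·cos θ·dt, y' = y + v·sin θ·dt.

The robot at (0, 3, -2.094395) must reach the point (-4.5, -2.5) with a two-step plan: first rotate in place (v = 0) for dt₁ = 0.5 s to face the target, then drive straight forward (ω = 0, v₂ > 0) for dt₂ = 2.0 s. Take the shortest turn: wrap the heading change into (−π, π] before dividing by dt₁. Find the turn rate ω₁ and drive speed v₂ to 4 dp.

ω₁ = -0.3243, v₂ = 3.5532

heading to target = atan2(-2.5−3, -4.5−0) = -2.2565
Δθ = wrap(-2.2565 − -2.0944) = -0.1621; ω₁ = Δθ/dt₁ = -0.3243
distance = √((-4.5−0)² + (-2.5−3)²) = 7.1063; v₂ = distance/dt₂ = 3.5532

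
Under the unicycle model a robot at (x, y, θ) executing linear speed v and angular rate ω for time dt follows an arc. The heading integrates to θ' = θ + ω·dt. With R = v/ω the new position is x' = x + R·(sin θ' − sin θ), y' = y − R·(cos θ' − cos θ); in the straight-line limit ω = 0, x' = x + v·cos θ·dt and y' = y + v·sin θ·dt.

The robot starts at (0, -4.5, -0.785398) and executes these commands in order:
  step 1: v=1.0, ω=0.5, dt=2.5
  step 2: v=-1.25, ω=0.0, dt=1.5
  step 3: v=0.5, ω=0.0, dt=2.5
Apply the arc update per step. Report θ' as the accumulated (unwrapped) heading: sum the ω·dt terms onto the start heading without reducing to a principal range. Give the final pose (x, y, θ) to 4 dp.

step 1: θ'=0.4646 (R=2.0000) → pose (2.3103, -4.8738, 0.4646)
step 2: θ'=0.4646 (straight) → pose (0.6341, -5.7139, 0.4646)
step 3: θ'=0.4646 (straight) → pose (1.7516, -5.1538, 0.4646)

(1.7516, -5.1538, 0.4646)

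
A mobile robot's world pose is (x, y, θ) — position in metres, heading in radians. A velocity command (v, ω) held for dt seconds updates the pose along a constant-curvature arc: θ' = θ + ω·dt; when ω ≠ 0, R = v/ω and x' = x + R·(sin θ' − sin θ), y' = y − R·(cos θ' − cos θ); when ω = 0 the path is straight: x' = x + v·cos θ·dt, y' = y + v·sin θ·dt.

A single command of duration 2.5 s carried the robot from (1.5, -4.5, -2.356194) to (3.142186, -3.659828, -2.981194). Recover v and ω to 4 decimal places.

Δθ = -2.981194 − -2.356194 = -0.625000
ω = Δθ/dt = -0.625000/2.5 = -0.2500
R = Δx/(sin θ' − sin θ) = 3.0000
v = R·ω = 3.0000·-0.2500 = -0.7500

v = -0.7500, ω = -0.2500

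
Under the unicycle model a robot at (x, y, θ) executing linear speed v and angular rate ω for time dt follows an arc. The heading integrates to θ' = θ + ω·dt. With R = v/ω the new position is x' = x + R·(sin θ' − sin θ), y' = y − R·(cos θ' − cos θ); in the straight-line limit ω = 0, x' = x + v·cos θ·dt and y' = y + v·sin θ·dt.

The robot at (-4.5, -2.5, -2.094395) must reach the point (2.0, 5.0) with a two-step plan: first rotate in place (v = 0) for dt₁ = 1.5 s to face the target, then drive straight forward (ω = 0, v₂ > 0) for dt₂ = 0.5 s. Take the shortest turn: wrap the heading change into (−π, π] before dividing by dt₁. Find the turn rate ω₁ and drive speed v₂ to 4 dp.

ω₁ = 1.9674, v₂ = 19.8494

heading to target = atan2(5−-2.5, 2−-4.5) = 0.8567
Δθ = wrap(0.8567 − -2.0944) = 2.9511; ω₁ = Δθ/dt₁ = 1.9674
distance = √((2−-4.5)² + (5−-2.5)²) = 9.9247; v₂ = distance/dt₂ = 19.8494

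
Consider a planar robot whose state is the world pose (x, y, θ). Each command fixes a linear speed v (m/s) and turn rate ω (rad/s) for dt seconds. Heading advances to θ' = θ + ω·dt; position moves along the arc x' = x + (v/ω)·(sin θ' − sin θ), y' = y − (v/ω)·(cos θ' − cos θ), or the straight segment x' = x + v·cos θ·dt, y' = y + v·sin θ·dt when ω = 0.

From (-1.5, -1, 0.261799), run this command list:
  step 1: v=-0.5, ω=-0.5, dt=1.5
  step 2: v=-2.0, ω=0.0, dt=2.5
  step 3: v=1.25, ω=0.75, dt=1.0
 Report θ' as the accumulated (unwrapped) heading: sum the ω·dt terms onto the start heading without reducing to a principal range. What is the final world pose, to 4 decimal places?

(-5.4307, 1.2900, 0.2618)

step 1: θ'=-0.4882 (R=1.0000) → pose (-2.2279, -0.9173, -0.4882)
step 2: θ'=-0.4882 (straight) → pose (-6.6437, 1.4279, -0.4882)
step 3: θ'=0.2618 (R=1.6667) → pose (-5.4307, 1.2900, 0.2618)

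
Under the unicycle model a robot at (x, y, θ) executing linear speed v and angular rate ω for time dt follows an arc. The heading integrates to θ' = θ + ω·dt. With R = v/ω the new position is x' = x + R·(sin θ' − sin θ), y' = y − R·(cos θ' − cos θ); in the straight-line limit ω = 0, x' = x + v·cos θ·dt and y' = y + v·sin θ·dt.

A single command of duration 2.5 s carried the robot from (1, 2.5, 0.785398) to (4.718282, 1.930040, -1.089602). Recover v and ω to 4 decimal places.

Δθ = -1.089602 − 0.785398 = -1.875000
ω = Δθ/dt = -1.875000/2.5 = -0.7500
R = Δx/(sin θ' − sin θ) = -2.3333
v = R·ω = -2.3333·-0.7500 = 1.7500

v = 1.7500, ω = -0.7500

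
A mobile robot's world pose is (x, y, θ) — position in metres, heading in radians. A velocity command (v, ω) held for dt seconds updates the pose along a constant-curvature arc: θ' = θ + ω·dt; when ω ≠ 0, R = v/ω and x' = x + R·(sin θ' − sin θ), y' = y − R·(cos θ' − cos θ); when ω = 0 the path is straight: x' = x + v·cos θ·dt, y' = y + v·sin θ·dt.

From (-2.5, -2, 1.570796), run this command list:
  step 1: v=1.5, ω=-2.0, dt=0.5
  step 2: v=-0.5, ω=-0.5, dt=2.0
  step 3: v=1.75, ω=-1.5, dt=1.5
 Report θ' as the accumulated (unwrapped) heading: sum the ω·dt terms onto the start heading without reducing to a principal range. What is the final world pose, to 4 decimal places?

(-3.0767, -3.5417, -2.6792)

step 1: θ'=0.5708 (R=-0.7500) → pose (-2.1552, -1.3689, 0.5708)
step 2: θ'=-0.4292 (R=1.0000) → pose (-3.1117, -1.4367, -0.4292)
step 3: θ'=-2.6792 (R=-1.1667) → pose (-3.0767, -3.5417, -2.6792)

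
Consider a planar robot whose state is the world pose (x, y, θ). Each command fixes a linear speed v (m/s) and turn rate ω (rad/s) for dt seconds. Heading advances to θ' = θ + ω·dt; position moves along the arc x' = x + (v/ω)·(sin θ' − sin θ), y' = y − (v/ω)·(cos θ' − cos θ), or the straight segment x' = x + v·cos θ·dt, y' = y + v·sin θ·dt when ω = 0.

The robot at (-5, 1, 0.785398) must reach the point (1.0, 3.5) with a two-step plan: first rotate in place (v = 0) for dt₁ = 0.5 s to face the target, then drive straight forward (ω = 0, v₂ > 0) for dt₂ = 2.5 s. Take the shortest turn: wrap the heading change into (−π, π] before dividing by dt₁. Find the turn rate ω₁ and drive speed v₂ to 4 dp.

ω₁ = -0.7812, v₂ = 2.6000

heading to target = atan2(3.5−1, 1−-5) = 0.3948
Δθ = wrap(0.3948 − 0.7854) = -0.3906; ω₁ = Δθ/dt₁ = -0.7812
distance = √((1−-5)² + (3.5−1)²) = 6.5000; v₂ = distance/dt₂ = 2.6000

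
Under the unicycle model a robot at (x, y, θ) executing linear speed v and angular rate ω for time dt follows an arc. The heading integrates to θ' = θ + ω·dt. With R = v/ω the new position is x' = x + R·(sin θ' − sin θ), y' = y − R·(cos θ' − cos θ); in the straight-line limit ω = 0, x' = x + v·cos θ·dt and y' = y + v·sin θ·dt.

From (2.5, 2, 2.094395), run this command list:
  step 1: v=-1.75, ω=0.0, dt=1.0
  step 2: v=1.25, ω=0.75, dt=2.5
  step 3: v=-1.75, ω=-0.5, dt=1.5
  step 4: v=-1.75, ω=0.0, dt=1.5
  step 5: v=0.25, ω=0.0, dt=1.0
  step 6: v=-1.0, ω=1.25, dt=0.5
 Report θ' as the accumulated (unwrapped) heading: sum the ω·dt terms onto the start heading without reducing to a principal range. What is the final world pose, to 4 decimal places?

(5.8325, 2.2720, 3.8444)

step 1: θ'=2.0944 (straight) → pose (3.3750, 0.4845, 2.0944)
step 2: θ'=3.9694 (R=1.6667) → pose (0.7042, 0.7786, 3.9694)
step 3: θ'=3.2194 (R=3.5000) → pose (3.0097, 1.9003, 3.2194)
step 4: θ'=3.2194 (straight) → pose (5.6268, 2.1043, 3.2194)
step 5: θ'=3.2194 (straight) → pose (5.3776, 2.0849, 3.2194)
step 6: θ'=3.8444 (R=-0.8000) → pose (5.8325, 2.2720, 3.8444)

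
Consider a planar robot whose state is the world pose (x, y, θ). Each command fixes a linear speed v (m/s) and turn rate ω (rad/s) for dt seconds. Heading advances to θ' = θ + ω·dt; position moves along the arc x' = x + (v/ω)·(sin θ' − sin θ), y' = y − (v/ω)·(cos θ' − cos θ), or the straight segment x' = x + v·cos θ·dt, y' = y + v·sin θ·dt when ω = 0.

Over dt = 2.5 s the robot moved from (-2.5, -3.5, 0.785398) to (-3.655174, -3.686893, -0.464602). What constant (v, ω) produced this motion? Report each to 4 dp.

Δθ = -0.464602 − 0.785398 = -1.250000
ω = Δθ/dt = -1.250000/2.5 = -0.5000
R = Δx/(sin θ' − sin θ) = 1.0000
v = R·ω = 1.0000·-0.5000 = -0.5000

v = -0.5000, ω = -0.5000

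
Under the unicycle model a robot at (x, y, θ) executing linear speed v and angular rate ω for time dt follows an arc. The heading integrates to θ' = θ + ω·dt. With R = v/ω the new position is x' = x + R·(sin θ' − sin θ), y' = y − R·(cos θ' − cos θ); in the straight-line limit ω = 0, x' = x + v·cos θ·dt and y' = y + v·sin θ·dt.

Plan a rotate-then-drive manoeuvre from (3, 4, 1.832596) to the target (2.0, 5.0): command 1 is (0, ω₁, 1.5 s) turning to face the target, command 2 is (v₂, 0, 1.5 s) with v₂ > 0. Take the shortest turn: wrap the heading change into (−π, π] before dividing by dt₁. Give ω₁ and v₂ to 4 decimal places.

heading to target = atan2(5−4, 2−3) = 2.3562
Δθ = wrap(2.3562 − 1.8326) = 0.5236; ω₁ = Δθ/dt₁ = 0.3491
distance = √((2−3)² + (5−4)²) = 1.4142; v₂ = distance/dt₂ = 0.9428

ω₁ = 0.3491, v₂ = 0.9428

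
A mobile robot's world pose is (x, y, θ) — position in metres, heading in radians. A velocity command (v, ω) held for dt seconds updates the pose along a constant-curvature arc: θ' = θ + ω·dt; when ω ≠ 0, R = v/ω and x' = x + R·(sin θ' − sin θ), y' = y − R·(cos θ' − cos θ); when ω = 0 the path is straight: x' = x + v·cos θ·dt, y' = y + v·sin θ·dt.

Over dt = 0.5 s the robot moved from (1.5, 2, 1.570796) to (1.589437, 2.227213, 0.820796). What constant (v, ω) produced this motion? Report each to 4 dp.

Δθ = 0.820796 − 1.570796 = -0.750000
ω = Δθ/dt = -0.750000/0.5 = -1.5000
R = −Δy/(cos θ' − cos θ) = -0.3333
v = R·ω = -0.3333·-1.5000 = 0.5000

v = 0.5000, ω = -1.5000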